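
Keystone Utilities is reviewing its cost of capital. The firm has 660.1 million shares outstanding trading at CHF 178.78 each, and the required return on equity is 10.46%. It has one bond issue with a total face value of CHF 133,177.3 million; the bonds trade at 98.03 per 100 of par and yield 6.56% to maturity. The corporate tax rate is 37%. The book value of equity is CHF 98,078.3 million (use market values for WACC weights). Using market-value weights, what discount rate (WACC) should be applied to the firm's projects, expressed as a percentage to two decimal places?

7.14%

Market value of equity E = 178.78 × 660.1m = 118012.678m. Market value of debt D = 133177.3m × 98.03/100 = 130553.70719m.
Total capital V = 118012.678 + 130553.70719 = 248566.38519.
Equity: weight = 118012.678/248566.38519 = 0.4748; cost = 10.46%.
Bonds outstanding: weight = 130553.70719/248566.38519 = 0.5252; after-tax cost = 6.56% × (1 − 37%) = 4.1328%.
WACC = 0.4748 × 10.4600% + 0.5252 × 4.1328% = 7.1368%.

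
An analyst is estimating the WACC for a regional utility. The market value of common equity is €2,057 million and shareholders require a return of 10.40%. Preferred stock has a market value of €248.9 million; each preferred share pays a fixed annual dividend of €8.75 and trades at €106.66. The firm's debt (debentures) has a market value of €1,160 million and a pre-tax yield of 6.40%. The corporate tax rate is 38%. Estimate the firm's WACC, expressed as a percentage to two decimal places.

Cost of preferred: Rp = 8.75 / 106.66 = 8.2036%.
Total capital V = 2057 + 248.9 + 1160 = 3465.9.
Equity: weight = 2057/3465.9 = 0.5935; cost = 10.4%.
Preferred: weight = 248.9/3465.9 = 0.0718; cost = 8.2036%.
Debentures: weight = 1160/3465.9 = 0.3347; after-tax cost = 6.4% × (1 − 38%) = 3.9680%.
WACC = 0.5935 × 10.4000% + 0.0718 × 8.2036% + 0.3347 × 3.9680% = 8.0895%.

8.09%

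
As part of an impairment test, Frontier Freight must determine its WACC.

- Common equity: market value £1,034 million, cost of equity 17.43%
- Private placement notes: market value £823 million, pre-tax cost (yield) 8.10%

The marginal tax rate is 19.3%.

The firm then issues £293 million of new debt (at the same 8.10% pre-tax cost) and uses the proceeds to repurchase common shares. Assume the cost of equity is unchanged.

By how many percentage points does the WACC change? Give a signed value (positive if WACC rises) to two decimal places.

-1.72 pp

Current WACC:
Total capital V = 1034 + 823 = 1857.
Equity: weight = 1034/1857 = 0.5568; cost = 17.43%.
Private placement notes: weight = 823/1857 = 0.4432; after-tax cost = 8.1% × (1 − 19.3%) = 6.5367%.
WACC = 0.5568 × 17.4300% + 0.4432 × 6.5367% = 12.6022%.
After the change:
Total capital V = 741 + 1116 = 1857.
Equity: weight = 741/1857 = 0.3990; cost = 17.43%.
Private placement notes: weight = 1116/1857 = 0.6010; after-tax cost = 8.1% × (1 − 19.3%) = 6.5367%.
WACC = 0.3990 × 17.4300% + 0.6010 × 6.5367% = 10.8835%.
Change in WACC = 10.8835% − 12.6022% = -1.7188 pp.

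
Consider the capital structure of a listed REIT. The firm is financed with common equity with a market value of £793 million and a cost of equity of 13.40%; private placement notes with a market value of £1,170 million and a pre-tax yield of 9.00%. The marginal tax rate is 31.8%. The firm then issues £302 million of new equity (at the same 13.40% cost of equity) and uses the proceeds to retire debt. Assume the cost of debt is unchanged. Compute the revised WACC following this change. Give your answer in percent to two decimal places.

10.19%

After the change:
Total capital V = 1095 + 868 = 1963.
Equity: weight = 1095/1963 = 0.5578; cost = 13.4%.
Private placement notes: weight = 868/1963 = 0.4422; after-tax cost = 9% × (1 − 31.8%) = 6.1380%.
WACC = 0.5578 × 13.4000% + 0.4422 × 6.1380% = 10.1889%.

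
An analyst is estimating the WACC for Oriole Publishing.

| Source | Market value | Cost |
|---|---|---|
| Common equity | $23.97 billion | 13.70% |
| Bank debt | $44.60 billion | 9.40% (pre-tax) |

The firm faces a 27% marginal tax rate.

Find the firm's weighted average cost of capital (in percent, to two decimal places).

Total capital V = 23.97 + 44.6 = 68.57.
Equity: weight = 23.97/68.57 = 0.3496; cost = 13.7%.
Bank debt: weight = 44.6/68.57 = 0.6504; after-tax cost = 9.4% × (1 − 27%) = 6.8620%.
WACC = 0.3496 × 13.7000% + 0.6504 × 6.8620% = 9.2524%.

9.25%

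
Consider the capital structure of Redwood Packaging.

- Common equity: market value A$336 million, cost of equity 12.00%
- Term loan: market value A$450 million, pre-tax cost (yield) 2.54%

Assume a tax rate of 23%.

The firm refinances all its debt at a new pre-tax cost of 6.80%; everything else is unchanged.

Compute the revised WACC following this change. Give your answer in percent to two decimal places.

8.13%

After the change:
Total capital V = 336 + 450 = 786.
Equity: weight = 336/786 = 0.4275; cost = 12%.
Term loan: weight = 450/786 = 0.5725; after-tax cost = 6.8% × (1 − 23%) = 5.2360%.
WACC = 0.4275 × 12.0000% + 0.5725 × 5.2360% = 8.1275%.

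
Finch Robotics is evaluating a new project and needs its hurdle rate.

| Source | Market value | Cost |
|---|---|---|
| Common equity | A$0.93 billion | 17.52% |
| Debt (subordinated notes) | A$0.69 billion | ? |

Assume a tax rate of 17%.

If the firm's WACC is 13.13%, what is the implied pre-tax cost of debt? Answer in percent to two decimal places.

8.69%

Total capital V = 0.93 + 0.69 = 1.62.
Equity weight = 0.93/1.62 = 0.5741.
Subordinated notes weight = 0.69/1.62 = 0.4259.
Equity contribution = 0.5741 × 17.52% = 10.0578%.
Remaining for debt = 13.13% − 10.0578% = 3.0722%.
Rd × (1 − 17%) × 0.4259 = 3.0722%  ⇒  Rd = 8.6904%.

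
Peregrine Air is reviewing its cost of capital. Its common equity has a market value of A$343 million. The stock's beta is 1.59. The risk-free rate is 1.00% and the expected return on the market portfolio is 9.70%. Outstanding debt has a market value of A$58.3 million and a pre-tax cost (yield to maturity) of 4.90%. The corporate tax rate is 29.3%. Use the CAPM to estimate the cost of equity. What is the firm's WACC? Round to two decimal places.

13.18%

Market risk premium = 9.7% − 1.0% = 8.7%.
Cost of equity via CAPM: Re = 1.0% + 1.59 × 8.7% = 14.8330%.
Total capital V = 343 + 58.3 = 401.3.
Equity: weight = 343/401.3 = 0.8547; cost = 14.833%.
Debt: weight = 58.3/401.3 = 0.1453; after-tax cost = 4.9% × (1 − 29.3%) = 3.4643%.
WACC = 0.8547 × 14.8330% + 0.1453 × 3.4643% = 13.1814%.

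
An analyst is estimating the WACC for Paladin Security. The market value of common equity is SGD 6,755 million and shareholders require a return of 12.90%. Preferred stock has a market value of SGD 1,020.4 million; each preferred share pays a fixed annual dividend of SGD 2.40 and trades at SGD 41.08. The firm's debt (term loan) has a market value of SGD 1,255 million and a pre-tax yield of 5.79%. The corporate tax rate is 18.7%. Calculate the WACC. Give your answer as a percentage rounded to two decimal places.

Cost of preferred: Rp = 2.4 / 41.08 = 5.8423%.
Total capital V = 6755 + 1020.4 + 1255 = 9030.4.
Equity: weight = 6755/9030.4 = 0.7480; cost = 12.9%.
Preferred: weight = 1020.4/9030.4 = 0.1130; cost = 5.8423%.
Term loan: weight = 1255/9030.4 = 0.1390; after-tax cost = 5.79% × (1 − 18.7%) = 4.7073%.
WACC = 0.7480 × 12.9000% + 0.1130 × 5.8423% + 0.1390 × 4.7073% = 10.9639%.

10.96%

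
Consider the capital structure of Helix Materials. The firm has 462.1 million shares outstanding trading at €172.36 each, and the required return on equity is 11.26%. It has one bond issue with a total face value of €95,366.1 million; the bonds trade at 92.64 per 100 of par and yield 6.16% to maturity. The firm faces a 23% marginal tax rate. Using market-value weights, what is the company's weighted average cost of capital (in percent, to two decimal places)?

7.83%

Market value of equity E = 172.36 × 462.1m = 79647.556m. Market value of debt D = 95366.1m × 92.64/100 = 88347.15504m.
Total capital V = 79647.556 + 88347.15504 = 167994.71104.
Equity: weight = 79647.556/167994.71104 = 0.4741; cost = 11.26%.
Bonds outstanding: weight = 88347.15504/167994.71104 = 0.5259; after-tax cost = 6.16% × (1 − 23%) = 4.7432%.
WACC = 0.4741 × 11.2600% + 0.5259 × 4.7432% = 7.8329%.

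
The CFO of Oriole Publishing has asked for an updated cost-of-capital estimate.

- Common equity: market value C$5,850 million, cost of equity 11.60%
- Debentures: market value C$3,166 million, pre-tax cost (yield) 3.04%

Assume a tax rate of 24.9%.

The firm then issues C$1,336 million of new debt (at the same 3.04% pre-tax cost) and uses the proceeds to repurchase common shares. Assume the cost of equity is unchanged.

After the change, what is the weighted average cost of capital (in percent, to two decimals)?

After the change:
Total capital V = 4514 + 4502 = 9016.
Equity: weight = 4514/9016 = 0.5007; cost = 11.6%.
Debentures: weight = 4502/9016 = 0.4993; after-tax cost = 3.04% × (1 − 24.9%) = 2.2830%.
WACC = 0.5007 × 11.6000% + 0.4993 × 2.2830% = 6.9477%.

6.95%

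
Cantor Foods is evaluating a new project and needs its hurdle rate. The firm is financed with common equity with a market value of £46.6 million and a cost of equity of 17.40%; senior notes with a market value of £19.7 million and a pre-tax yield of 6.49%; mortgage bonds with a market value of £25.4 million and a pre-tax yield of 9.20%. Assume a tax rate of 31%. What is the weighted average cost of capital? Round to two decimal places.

Total capital V = 46.6 + 19.7 + 25.4 = 91.7.
Equity: weight = 46.6/91.7 = 0.5082; cost = 17.4%.
Senior notes: weight = 19.7/91.7 = 0.2148; after-tax cost = 6.49% × (1 − 31%) = 4.4781%.
Mortgage bonds: weight = 25.4/91.7 = 0.2770; after-tax cost = 9.2% × (1 − 31%) = 6.3480%.
WACC = 0.5082 × 17.4000% + 0.2148 × 4.4781% + 0.2770 × 6.3480% = 11.5627%.

11.56%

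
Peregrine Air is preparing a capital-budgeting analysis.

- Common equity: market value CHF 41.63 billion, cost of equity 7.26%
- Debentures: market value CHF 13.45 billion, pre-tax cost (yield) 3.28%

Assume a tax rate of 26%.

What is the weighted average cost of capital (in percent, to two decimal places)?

Total capital V = 41.63 + 13.45 = 55.08.
Equity: weight = 41.63/55.08 = 0.7558; cost = 7.26%.
Debentures: weight = 13.45/55.08 = 0.2442; after-tax cost = 3.28% × (1 − 26%) = 2.4272%.
WACC = 0.7558 × 7.2600% + 0.2442 × 2.4272% = 6.0799%.

6.08%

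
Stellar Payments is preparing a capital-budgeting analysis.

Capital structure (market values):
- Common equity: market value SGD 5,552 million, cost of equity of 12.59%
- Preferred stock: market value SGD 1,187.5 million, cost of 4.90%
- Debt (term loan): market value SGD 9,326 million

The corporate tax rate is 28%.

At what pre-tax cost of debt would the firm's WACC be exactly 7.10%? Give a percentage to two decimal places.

Total capital V = 5552 + 1187.5 + 9326 = 16065.5.
Equity weight = 5552/16065.5 = 0.3456.
Preferred weight = 1187.5/16065.5 = 0.0739.
Term loan weight = 9326/16065.5 = 0.5805.
Equity contribution = 0.3456 × 12.59% = 4.3509%.
Preferred contribution = 0.0739 × 4.9% = 0.3622%.
Remaining for debt = 7.1% − 4.7131% = 2.3869%.
Rd × (1 − 28%) × 0.5805 = 2.3869%  ⇒  Rd = 5.7108%.

5.71%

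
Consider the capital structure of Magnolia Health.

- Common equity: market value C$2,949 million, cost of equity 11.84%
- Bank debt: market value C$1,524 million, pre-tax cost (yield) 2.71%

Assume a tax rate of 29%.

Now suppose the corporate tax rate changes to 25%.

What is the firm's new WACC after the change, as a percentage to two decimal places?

After the change:
Total capital V = 2949 + 1524 = 4473.
Equity: weight = 2949/4473 = 0.6593; cost = 11.84%.
Bank debt: weight = 1524/4473 = 0.3407; after-tax cost = 2.71% × (1 − 25%) = 2.0325%.
WACC = 0.6593 × 11.8400% + 0.3407 × 2.0325% = 8.4985%.

8.50%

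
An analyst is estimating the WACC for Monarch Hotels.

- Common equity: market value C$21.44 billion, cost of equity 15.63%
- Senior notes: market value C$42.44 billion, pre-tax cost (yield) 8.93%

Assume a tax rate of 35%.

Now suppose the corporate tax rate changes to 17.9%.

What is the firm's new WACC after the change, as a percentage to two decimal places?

After the change:
Total capital V = 21.44 + 42.44 = 63.88.
Equity: weight = 21.44/63.88 = 0.3356; cost = 15.63%.
Senior notes: weight = 42.44/63.88 = 0.6644; after-tax cost = 8.93% × (1 − 17.9%) = 7.3315%.
WACC = 0.3356 × 15.6300% + 0.6644 × 7.3315% = 10.1167%.

10.12%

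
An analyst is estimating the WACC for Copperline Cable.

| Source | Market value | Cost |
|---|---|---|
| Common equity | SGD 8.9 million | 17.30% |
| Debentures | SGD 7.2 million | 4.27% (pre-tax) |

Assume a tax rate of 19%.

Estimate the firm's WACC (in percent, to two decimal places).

Total capital V = 8.9 + 7.2 = 16.1.
Equity: weight = 8.9/16.1 = 0.5528; cost = 17.3%.
Debentures: weight = 7.2/16.1 = 0.4472; after-tax cost = 4.27% × (1 − 19%) = 3.4587%.
WACC = 0.5528 × 17.3000% + 0.4472 × 3.4587% = 11.1101%.

11.11%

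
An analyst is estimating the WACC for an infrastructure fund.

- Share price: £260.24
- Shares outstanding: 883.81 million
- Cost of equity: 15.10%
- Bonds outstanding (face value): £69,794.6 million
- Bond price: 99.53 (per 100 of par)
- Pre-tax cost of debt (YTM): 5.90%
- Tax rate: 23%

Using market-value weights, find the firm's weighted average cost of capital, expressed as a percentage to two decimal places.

Market value of equity E = 260.24 × 883.81m = 230002.7144m. Market value of debt D = 69794.6m × 99.53/100 = 69466.56538m.
Total capital V = 230002.7144 + 69466.56538 = 299469.27978.
Equity: weight = 230002.7144/299469.27978 = 0.7680; cost = 15.1%.
Bonds outstanding: weight = 69466.56538/299469.27978 = 0.2320; after-tax cost = 5.9% × (1 − 23%) = 4.5430%.
WACC = 0.7680 × 15.1000% + 0.2320 × 4.5430% = 12.6511%.

12.65%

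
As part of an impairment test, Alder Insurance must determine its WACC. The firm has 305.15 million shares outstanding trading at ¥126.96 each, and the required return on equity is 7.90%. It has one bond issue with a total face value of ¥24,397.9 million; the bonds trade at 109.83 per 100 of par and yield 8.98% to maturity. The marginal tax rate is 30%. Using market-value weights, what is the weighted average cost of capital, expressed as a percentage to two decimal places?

7.24%

Market value of equity E = 126.96 × 305.15m = 38741.844m. Market value of debt D = 24397.9m × 109.83/100 = 26796.21357m.
Total capital V = 38741.844 + 26796.21357 = 65538.05757.
Equity: weight = 38741.844/65538.05757 = 0.5911; cost = 7.9%.
Bonds outstanding: weight = 26796.21357/65538.05757 = 0.4089; after-tax cost = 8.98% × (1 − 30%) = 6.2860%.
WACC = 0.5911 × 7.9000% + 0.4089 × 6.2860% = 7.2401%.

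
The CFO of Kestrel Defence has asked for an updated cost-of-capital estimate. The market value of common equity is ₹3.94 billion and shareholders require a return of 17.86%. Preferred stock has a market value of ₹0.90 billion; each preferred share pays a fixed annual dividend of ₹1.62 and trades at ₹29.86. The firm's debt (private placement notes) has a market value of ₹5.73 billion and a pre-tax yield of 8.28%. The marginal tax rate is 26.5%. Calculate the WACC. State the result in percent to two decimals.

Cost of preferred: Rp = 1.62 / 29.86 = 5.4253%.
Total capital V = 3.94 + 0.9 + 5.73 = 10.57.
Equity: weight = 3.94/10.57 = 0.3728; cost = 17.86%.
Preferred: weight = 0.9/10.57 = 0.0851; cost = 5.4253%.
Private placement notes: weight = 5.73/10.57 = 0.5421; after-tax cost = 8.28% × (1 − 26.5%) = 6.0858%.
WACC = 0.3728 × 17.8600% + 0.0851 × 5.4253% + 0.5421 × 6.0858% = 10.4184%.

10.42%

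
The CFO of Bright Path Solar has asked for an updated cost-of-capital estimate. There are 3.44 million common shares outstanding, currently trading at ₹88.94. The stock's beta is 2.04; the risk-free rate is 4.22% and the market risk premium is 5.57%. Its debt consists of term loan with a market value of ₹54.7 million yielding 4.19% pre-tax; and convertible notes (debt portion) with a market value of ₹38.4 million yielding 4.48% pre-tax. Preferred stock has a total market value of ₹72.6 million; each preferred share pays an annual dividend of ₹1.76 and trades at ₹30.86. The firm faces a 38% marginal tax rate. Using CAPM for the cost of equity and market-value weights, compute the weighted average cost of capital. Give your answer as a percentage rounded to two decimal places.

11.51%

Cost of equity via CAPM: Re = 4.22% + 2.04 × 5.57% = 15.5828%.
Cost of preferred: Rp = 1.76 / 30.86 = 5.7032%.
Market value of equity E = 88.94 × 3.44m = 305.9536m.
Total capital V = 305.9536 + 72.6 + 54.7 + 38.4 = 471.6536.
Equity: weight = 305.9536/471.6536 = 0.6487; cost = 15.5828%.
Preferred: weight = 72.6/471.6536 = 0.1539; cost = 5.7032%.
Term loan: weight = 54.7/471.6536 = 0.1160; after-tax cost = 4.19% × (1 − 38%) = 2.5978%.
Convertible notes (debt portion): weight = 38.4/471.6536 = 0.0814; after-tax cost = 4.48% × (1 − 38%) = 2.7776%.
WACC = 0.6487 × 15.5828% + 0.1539 × 5.7032% + 0.1160 × 2.5978% + 0.0814 × 2.7776% = 11.5136%.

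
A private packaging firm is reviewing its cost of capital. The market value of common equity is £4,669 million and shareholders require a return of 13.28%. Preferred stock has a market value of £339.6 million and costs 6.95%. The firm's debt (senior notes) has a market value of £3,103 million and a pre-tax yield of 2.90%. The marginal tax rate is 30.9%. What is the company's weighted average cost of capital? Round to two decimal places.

Total capital V = 4669 + 339.6 + 3103 = 8111.6.
Equity: weight = 4669/8111.6 = 0.5756; cost = 13.28%.
Preferred: weight = 339.6/8111.6 = 0.0419; cost = 6.95%.
Senior notes: weight = 3103/8111.6 = 0.3825; after-tax cost = 2.9% × (1 − 30.9%) = 2.0039%.
WACC = 0.5756 × 13.2800% + 0.0419 × 6.9500% + 0.3825 × 2.0039% = 8.7014%.

8.70%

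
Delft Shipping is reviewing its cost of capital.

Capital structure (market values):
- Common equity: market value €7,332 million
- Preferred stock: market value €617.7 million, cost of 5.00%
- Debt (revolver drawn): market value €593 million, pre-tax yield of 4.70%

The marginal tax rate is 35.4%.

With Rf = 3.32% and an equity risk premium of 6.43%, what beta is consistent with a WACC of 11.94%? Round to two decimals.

1.54

Total capital V = 7332 + 617.7 + 593 = 8542.7.
Equity weight = 7332/8542.7 = 0.8583.
Preferred weight = 617.7/8542.7 = 0.0723.
Revolver drawn weight = 593/8542.7 = 0.0694.
Debt contribution = 0.0694 × 4.7% × (1 − 35.4%) = 0.2108%.
Preferred contribution = 0.0723 × 5% = 0.3615%.
Required equity contribution = 11.94% − 0.5723% = 11.3677%  ⇒  Re = 13.2448%.
CAPM: 13.2448% = 3.32% + β × 6.43%  ⇒  β = 1.5435.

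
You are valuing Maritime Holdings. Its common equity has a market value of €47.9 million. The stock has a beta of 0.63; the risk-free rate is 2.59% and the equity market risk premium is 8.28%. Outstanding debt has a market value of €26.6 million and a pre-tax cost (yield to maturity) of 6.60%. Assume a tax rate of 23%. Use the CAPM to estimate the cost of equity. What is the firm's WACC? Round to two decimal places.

6.83%

Cost of equity via CAPM: Re = 2.59% + 0.63 × 8.28% = 7.8064%.
Total capital V = 47.9 + 26.6 = 74.5.
Equity: weight = 47.9/74.5 = 0.6430; cost = 7.8064%.
Debt: weight = 26.6/74.5 = 0.3570; after-tax cost = 6.6% × (1 − 23%) = 5.0820%.
WACC = 0.6430 × 7.8064% + 0.3570 × 5.0820% = 6.8337%.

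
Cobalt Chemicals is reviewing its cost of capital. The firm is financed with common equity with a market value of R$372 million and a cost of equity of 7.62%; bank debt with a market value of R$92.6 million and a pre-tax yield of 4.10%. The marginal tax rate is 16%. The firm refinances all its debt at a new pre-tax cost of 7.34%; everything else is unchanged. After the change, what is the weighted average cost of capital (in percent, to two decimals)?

7.33%

After the change:
Total capital V = 372 + 92.6 = 464.6.
Equity: weight = 372/464.6 = 0.8007; cost = 7.62%.
Bank debt: weight = 92.6/464.6 = 0.1993; after-tax cost = 7.34% × (1 − 16%) = 6.1656%.
WACC = 0.8007 × 7.6200% + 0.1993 × 6.1656% = 7.3301%.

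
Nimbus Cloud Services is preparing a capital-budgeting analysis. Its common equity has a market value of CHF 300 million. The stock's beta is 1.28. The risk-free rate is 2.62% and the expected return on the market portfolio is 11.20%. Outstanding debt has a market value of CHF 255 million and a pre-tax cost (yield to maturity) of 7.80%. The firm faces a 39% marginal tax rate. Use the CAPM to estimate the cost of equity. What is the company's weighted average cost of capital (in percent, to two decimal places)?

9.54%

Market risk premium = 11.2% − 2.62% = 8.58%.
Cost of equity via CAPM: Re = 2.62% + 1.28 × 8.58% = 13.6024%.
Total capital V = 300 + 255 = 555.
Equity: weight = 300/555 = 0.5405; cost = 13.6024%.
Debt: weight = 255/555 = 0.4595; after-tax cost = 7.8% × (1 − 39%) = 4.7580%.
WACC = 0.5405 × 13.6024% + 0.4595 × 4.7580% = 9.5388%.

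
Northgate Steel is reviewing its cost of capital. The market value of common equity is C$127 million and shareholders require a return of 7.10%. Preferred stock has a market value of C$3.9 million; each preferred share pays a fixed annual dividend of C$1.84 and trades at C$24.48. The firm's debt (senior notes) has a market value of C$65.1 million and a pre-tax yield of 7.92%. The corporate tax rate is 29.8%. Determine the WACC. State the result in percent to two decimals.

6.60%

Cost of preferred: Rp = 1.84 / 24.48 = 7.5163%.
Total capital V = 127 + 3.9 + 65.1 = 196.
Equity: weight = 127/196 = 0.6480; cost = 7.1%.
Preferred: weight = 3.9/196 = 0.0199; cost = 7.5163%.
Senior notes: weight = 65.1/196 = 0.3321; after-tax cost = 7.92% × (1 − 29.8%) = 5.5598%.
WACC = 0.6480 × 7.1000% + 0.0199 × 7.5163% + 0.3321 × 5.5598% = 6.5967%.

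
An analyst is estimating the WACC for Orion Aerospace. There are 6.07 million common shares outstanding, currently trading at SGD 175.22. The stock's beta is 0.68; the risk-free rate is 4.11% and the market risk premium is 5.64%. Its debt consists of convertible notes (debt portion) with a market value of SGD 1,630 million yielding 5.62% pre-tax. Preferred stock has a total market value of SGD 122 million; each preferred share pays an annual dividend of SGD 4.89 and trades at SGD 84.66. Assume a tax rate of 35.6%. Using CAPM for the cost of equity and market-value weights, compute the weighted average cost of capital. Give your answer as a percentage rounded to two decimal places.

Cost of equity via CAPM: Re = 4.11% + 0.68 × 5.64% = 7.9452%.
Cost of preferred: Rp = 4.89 / 84.66 = 5.7760%.
Market value of equity E = 175.22 × 6.07m = 1063.5854m.
Total capital V = 1063.5854 + 122 + 1630 = 2815.5854.
Equity: weight = 1063.5854/2815.5854 = 0.3777; cost = 7.9452%.
Preferred: weight = 122/2815.5854 = 0.0433; cost = 5.776%.
Convertible notes (debt portion): weight = 1630/2815.5854 = 0.5789; after-tax cost = 5.62% × (1 − 35.6%) = 3.6193%.
WACC = 0.3777 × 7.9452% + 0.0433 × 5.7760% + 0.5789 × 3.6193% = 5.3468%.

5.35%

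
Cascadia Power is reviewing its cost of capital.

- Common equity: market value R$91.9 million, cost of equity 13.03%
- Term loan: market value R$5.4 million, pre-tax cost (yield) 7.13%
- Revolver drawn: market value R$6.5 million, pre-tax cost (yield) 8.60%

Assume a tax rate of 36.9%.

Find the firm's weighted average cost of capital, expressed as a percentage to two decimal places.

12.11%

Total capital V = 91.9 + 5.4 + 6.5 = 103.8.
Equity: weight = 91.9/103.8 = 0.8854; cost = 13.03%.
Term loan: weight = 5.4/103.8 = 0.0520; after-tax cost = 7.13% × (1 − 36.9%) = 4.4990%.
Revolver drawn: weight = 6.5/103.8 = 0.0626; after-tax cost = 8.6% × (1 − 36.9%) = 5.4266%.
WACC = 0.8854 × 13.0300% + 0.0520 × 4.4990% + 0.0626 × 5.4266% = 12.1101%.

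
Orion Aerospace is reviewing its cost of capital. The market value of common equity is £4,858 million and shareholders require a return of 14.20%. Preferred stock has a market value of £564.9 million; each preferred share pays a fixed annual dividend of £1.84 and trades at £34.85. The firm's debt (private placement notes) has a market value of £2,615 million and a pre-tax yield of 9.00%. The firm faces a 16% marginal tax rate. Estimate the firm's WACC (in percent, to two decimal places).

11.41%

Cost of preferred: Rp = 1.84 / 34.85 = 5.2798%.
Total capital V = 4858 + 564.9 + 2615 = 8037.9.
Equity: weight = 4858/8037.9 = 0.6044; cost = 14.2%.
Preferred: weight = 564.9/8037.9 = 0.0703; cost = 5.2798%.
Private placement notes: weight = 2615/8037.9 = 0.3253; after-tax cost = 9% × (1 − 16%) = 7.5600%.
WACC = 0.6044 × 14.2000% + 0.0703 × 5.2798% + 0.3253 × 7.5600% = 11.4129%.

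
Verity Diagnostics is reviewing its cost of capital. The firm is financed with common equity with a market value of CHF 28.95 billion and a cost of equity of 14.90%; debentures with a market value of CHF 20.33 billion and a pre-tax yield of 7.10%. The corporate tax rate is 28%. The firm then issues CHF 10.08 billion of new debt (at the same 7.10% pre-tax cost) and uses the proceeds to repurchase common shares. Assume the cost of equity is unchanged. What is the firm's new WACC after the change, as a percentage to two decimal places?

After the change:
Total capital V = 18.87 + 30.41 = 49.28.
Equity: weight = 18.87/49.28 = 0.3829; cost = 14.9%.
Debentures: weight = 30.41/49.28 = 0.6171; after-tax cost = 7.1% × (1 − 28%) = 5.1120%.
WACC = 0.3829 × 14.9000% + 0.6171 × 5.1120% = 8.8600%.

8.86%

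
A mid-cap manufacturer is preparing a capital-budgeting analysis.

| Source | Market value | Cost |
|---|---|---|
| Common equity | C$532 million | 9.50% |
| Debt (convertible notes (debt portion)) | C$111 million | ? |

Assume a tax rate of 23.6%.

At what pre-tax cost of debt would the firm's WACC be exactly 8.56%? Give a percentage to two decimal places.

Total capital V = 532 + 111 = 643.
Equity weight = 532/643 = 0.8274.
Convertible notes (debt portion) weight = 111/643 = 0.1726.
Equity contribution = 0.8274 × 9.5% = 7.8600%.
Remaining for debt = 8.56% − 7.8600% = 0.7000%.
Rd × (1 − 23.6%) × 0.1726 = 0.7000%  ⇒  Rd = 5.3073%.

5.31%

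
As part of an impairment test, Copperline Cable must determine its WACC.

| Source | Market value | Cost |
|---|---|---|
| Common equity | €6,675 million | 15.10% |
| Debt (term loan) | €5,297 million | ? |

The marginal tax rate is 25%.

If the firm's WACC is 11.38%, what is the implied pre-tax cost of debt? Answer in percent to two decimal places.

8.92%

Total capital V = 6675 + 5297 = 11972.
Equity weight = 6675/11972 = 0.5576.
Term loan weight = 5297/11972 = 0.4424.
Equity contribution = 0.5576 × 15.1% = 8.4190%.
Remaining for debt = 11.38% − 8.4190% = 2.9610%.
Rd × (1 − 25%) × 0.4424 = 2.9610%  ⇒  Rd = 8.9230%.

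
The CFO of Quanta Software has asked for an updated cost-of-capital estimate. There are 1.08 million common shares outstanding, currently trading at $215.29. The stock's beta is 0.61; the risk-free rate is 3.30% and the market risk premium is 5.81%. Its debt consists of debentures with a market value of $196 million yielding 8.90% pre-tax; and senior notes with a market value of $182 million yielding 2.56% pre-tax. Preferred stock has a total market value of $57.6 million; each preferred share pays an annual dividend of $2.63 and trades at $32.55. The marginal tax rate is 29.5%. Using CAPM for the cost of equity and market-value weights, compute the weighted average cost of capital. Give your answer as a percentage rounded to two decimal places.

5.41%

Cost of equity via CAPM: Re = 3.3% + 0.61 × 5.81% = 6.8441%.
Cost of preferred: Rp = 2.63 / 32.55 = 8.0799%.
Market value of equity E = 215.29 × 1.08m = 232.5132m.
Total capital V = 232.5132 + 57.6 + 196 + 182 = 668.1132.
Equity: weight = 232.5132/668.1132 = 0.3480; cost = 6.8441%.
Preferred: weight = 57.6/668.1132 = 0.0862; cost = 8.0799%.
Debentures: weight = 196/668.1132 = 0.2934; after-tax cost = 8.9% × (1 − 29.5%) = 6.2745%.
Senior notes: weight = 182/668.1132 = 0.2724; after-tax cost = 2.56% × (1 − 29.5%) = 1.8048%.
WACC = 0.3480 × 6.8441% + 0.0862 × 8.0799% + 0.2934 × 6.2745% + 0.2724 × 1.8048% = 5.4108%.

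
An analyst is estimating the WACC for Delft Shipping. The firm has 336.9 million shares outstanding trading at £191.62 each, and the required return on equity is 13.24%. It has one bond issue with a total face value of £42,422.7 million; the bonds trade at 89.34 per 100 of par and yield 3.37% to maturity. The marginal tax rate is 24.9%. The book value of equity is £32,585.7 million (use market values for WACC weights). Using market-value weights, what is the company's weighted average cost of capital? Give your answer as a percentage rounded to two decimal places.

Market value of equity E = 191.62 × 336.9m = 64556.778m. Market value of debt D = 42422.7m × 89.34/100 = 37900.44018m.
Total capital V = 64556.778 + 37900.44018 = 102457.21818.
Equity: weight = 64556.778/102457.21818 = 0.6301; cost = 13.24%.
Bonds outstanding: weight = 37900.44018/102457.21818 = 0.3699; after-tax cost = 3.37% × (1 − 24.9%) = 2.5309%.
WACC = 0.6301 × 13.2400% + 0.3699 × 2.5309% = 9.2785%.

9.28%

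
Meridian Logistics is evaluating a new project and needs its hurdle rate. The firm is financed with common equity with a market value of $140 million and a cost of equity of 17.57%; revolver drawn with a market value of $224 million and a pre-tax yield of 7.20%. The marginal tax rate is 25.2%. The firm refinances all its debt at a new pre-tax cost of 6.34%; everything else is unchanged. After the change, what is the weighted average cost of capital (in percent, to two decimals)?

After the change:
Total capital V = 140 + 224 = 364.
Equity: weight = 140/364 = 0.3846; cost = 17.57%.
Revolver drawn: weight = 224/364 = 0.6154; after-tax cost = 6.34% × (1 − 25.2%) = 4.7423%.
WACC = 0.3846 × 17.5700% + 0.6154 × 4.7423% = 9.6760%.

9.68%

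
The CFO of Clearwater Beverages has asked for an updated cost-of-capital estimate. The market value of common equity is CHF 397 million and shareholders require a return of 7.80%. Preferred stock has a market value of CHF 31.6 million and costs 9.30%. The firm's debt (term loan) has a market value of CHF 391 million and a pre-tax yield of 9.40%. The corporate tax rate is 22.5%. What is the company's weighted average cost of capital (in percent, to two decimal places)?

7.61%

Total capital V = 397 + 31.6 + 391 = 819.6.
Equity: weight = 397/819.6 = 0.4844; cost = 7.8%.
Preferred: weight = 31.6/819.6 = 0.0386; cost = 9.3%.
Term loan: weight = 391/819.6 = 0.4771; after-tax cost = 9.4% × (1 − 22.5%) = 7.2850%.
WACC = 0.4844 × 7.8000% + 0.0386 × 9.3000% + 0.4771 × 7.2850% = 7.6121%.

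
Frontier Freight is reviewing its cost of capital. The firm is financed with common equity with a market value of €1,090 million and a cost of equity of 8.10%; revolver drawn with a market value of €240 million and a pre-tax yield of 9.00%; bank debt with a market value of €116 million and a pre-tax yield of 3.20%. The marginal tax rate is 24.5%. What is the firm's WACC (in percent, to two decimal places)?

7.43%

Total capital V = 1090 + 240 + 116 = 1446.
Equity: weight = 1090/1446 = 0.7538; cost = 8.1%.
Revolver drawn: weight = 240/1446 = 0.1660; after-tax cost = 9% × (1 − 24.5%) = 6.7950%.
Bank debt: weight = 116/1446 = 0.0802; after-tax cost = 3.2% × (1 − 24.5%) = 2.4160%.
WACC = 0.7538 × 8.1000% + 0.1660 × 6.7950% + 0.0802 × 2.4160% = 7.4274%.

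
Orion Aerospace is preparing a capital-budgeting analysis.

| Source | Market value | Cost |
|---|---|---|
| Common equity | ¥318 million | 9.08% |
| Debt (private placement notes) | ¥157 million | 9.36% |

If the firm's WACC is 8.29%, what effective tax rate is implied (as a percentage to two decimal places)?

28.53%

Total capital V = 318 + 157 = 475.
Equity weight = 318/475 = 0.6695.
Private placement notes weight = 157/475 = 0.3305.
Equity contribution = 0.6695 × 9.08% = 6.0788%.
Debt contribution must be 8.29% − 6.0788% = 2.2112%.
0.3305 × 9.36% × (1 − T) = 2.2112%  ⇒  (1 − T) = 0.7147.
T = 28.5270%.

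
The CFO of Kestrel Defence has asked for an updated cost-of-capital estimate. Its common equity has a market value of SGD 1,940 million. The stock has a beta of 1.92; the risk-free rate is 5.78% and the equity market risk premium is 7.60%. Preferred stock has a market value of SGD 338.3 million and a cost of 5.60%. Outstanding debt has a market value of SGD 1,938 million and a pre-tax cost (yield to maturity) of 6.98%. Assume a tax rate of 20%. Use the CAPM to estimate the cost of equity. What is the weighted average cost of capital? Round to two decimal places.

12.39%

Cost of equity via CAPM: Re = 5.78% + 1.92 × 7.6% = 20.3720%.
Total capital V = 1940 + 338.3 + 1938 = 4216.3.
Equity: weight = 1940/4216.3 = 0.4601; cost = 20.372%.
Preferred: weight = 338.3/4216.3 = 0.0802; cost = 5.6%.
Debt: weight = 1938/4216.3 = 0.4596; after-tax cost = 6.98% × (1 − 20%) = 5.5840%.
WACC = 0.4601 × 20.3720% + 0.0802 × 5.6000% + 0.4596 × 5.5840% = 12.3895%.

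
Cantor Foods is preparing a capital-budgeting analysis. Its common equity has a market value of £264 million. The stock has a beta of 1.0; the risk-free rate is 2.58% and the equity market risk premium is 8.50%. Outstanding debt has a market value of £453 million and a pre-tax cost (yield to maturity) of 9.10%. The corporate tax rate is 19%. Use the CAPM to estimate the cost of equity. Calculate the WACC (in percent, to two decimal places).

8.74%

Cost of equity via CAPM: Re = 2.58% + 1.0 × 8.5% = 11.0800%.
Total capital V = 264 + 453 = 717.
Equity: weight = 264/717 = 0.3682; cost = 11.08%.
Debt: weight = 453/717 = 0.6318; after-tax cost = 9.1% × (1 − 19%) = 7.3710%.
WACC = 0.3682 × 11.0800% + 0.6318 × 7.3710% = 8.7367%.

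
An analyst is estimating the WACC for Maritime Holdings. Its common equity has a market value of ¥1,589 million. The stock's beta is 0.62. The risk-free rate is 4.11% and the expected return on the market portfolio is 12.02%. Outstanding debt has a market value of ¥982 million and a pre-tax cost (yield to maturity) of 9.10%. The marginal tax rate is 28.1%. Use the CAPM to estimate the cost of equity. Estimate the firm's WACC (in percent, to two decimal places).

8.07%

Market risk premium = 12.02% − 4.11% = 7.91%.
Cost of equity via CAPM: Re = 4.11% + 0.62 × 7.91% = 9.0142%.
Total capital V = 1589 + 982 = 2571.
Equity: weight = 1589/2571 = 0.6180; cost = 9.0142%.
Debt: weight = 982/2571 = 0.3820; after-tax cost = 9.1% × (1 − 28.1%) = 6.5429%.
WACC = 0.6180 × 9.0142% + 0.3820 × 6.5429% = 8.0703%.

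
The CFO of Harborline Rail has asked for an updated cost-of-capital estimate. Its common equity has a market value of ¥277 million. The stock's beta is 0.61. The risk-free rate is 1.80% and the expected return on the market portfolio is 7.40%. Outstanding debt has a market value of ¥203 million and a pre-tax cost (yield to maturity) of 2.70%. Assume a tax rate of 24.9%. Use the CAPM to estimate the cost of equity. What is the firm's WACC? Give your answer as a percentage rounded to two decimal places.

3.87%

Market risk premium = 7.4% − 1.8% = 5.6%.
Cost of equity via CAPM: Re = 1.8% + 0.61 × 5.6% = 5.2160%.
Total capital V = 277 + 203 = 480.
Equity: weight = 277/480 = 0.5771; cost = 5.216%.
Debt: weight = 203/480 = 0.4229; after-tax cost = 2.7% × (1 − 24.9%) = 2.0277%.
WACC = 0.5771 × 5.2160% + 0.4229 × 2.0277% = 3.8676%.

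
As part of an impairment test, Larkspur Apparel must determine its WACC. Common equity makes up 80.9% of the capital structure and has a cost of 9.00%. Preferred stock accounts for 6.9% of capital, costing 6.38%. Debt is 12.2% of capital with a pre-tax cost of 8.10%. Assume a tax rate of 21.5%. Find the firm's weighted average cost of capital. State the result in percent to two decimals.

After-tax cost of debt = 8.1% × (1 − 21.5%) = 6.3585%.
WACC = 0.809 × 9.0000% + 0.069 × 6.3800% + 0.122 × 6.3585% = 8.4970%.

8.50%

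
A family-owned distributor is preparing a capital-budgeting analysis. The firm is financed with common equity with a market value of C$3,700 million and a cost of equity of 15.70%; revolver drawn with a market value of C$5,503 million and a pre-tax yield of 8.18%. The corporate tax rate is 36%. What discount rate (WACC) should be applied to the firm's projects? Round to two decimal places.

Total capital V = 3700 + 5503 = 9203.
Equity: weight = 3700/9203 = 0.4020; cost = 15.7%.
Revolver drawn: weight = 5503/9203 = 0.5980; after-tax cost = 8.18% × (1 − 36%) = 5.2352%.
WACC = 0.4020 × 15.7000% + 0.5980 × 5.2352% = 9.4425%.

9.44%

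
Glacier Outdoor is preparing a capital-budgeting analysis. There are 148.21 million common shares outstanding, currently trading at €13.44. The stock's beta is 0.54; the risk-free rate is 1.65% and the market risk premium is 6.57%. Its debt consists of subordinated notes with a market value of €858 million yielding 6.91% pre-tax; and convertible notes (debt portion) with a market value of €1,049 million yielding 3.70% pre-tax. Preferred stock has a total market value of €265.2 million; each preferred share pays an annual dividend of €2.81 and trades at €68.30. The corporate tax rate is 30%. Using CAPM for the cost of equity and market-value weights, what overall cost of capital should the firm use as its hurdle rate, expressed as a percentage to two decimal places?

4.40%

Cost of equity via CAPM: Re = 1.65% + 0.54 × 6.57% = 5.1978%.
Cost of preferred: Rp = 2.81 / 68.3 = 4.1142%.
Market value of equity E = 13.44 × 148.21m = 1991.9424m.
Total capital V = 1991.9424 + 265.2 + 858 + 1049 = 4164.1424.
Equity: weight = 1991.9424/4164.1424 = 0.4784; cost = 5.1978%.
Preferred: weight = 265.2/4164.1424 = 0.0637; cost = 4.1142%.
Subordinated notes: weight = 858/4164.1424 = 0.2060; after-tax cost = 6.91% × (1 − 30%) = 4.8370%.
Convertible notes (debt portion): weight = 1049/4164.1424 = 0.2519; after-tax cost = 3.7% × (1 − 30%) = 2.5900%.
WACC = 0.4784 × 5.1978% + 0.0637 × 4.1142% + 0.2060 × 4.8370% + 0.2519 × 2.5900% = 4.3975%.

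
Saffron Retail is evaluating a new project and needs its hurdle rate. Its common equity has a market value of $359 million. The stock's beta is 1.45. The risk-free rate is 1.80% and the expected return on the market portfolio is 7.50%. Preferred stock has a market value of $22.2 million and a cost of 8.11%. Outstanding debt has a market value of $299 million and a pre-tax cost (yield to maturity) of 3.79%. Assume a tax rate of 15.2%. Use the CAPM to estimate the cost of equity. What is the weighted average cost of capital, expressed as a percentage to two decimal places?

Market risk premium = 7.5% − 1.8% = 5.7%.
Cost of equity via CAPM: Re = 1.8% + 1.45 × 5.7% = 10.0650%.
Total capital V = 359 + 22.2 + 299 = 680.2.
Equity: weight = 359/680.2 = 0.5278; cost = 10.065%.
Preferred: weight = 22.2/680.2 = 0.0326; cost = 8.11%.
Debt: weight = 299/680.2 = 0.4396; after-tax cost = 3.79% × (1 − 15.2%) = 3.2139%.
WACC = 0.5278 × 10.0650% + 0.0326 × 8.1100% + 0.4396 × 3.2139% = 6.9896%.

6.99%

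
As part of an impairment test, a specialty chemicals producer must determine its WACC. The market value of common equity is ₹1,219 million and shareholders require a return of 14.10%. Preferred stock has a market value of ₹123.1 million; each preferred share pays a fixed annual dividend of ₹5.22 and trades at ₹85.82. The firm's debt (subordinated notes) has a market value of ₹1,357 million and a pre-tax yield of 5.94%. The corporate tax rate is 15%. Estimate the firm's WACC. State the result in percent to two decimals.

Cost of preferred: Rp = 5.22 / 85.82 = 6.0825%.
Total capital V = 1219 + 123.1 + 1357 = 2699.1.
Equity: weight = 1219/2699.1 = 0.4516; cost = 14.1%.
Preferred: weight = 123.1/2699.1 = 0.0456; cost = 6.0825%.
Subordinated notes: weight = 1357/2699.1 = 0.5028; after-tax cost = 5.94% × (1 − 15%) = 5.0490%.
WACC = 0.4516 × 14.1000% + 0.0456 × 6.0825% + 0.5028 × 5.0490% = 9.1839%.

9.18%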